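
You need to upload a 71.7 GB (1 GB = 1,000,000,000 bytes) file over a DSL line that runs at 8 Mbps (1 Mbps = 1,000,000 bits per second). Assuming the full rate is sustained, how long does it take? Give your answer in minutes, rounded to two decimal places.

1,195.00 minutes

71.7 GB = 71,700,000,000 bytes = 573,600,000,000 bits
8 Mbps = 8,000,000 bits/s
time = 573,600,000,000 / 8,000,000 = 71,700.000 s
71,700.000 s / 60 = 1,195.00 minutes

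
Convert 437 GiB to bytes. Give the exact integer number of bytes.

437 × 1,073,741,824 = 469,225,177,088 bytes  (1 GiB = 2^30 bytes)

469,225,177,088 bytes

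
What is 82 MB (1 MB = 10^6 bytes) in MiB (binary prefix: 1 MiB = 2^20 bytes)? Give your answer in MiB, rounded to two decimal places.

78.20 MiB

82 MB = 82 × 10^6 bytes = 82,000,000 bytes
1 MiB = 2^20 bytes = 1,048,576 bytes
82,000,000 / 1,048,576 = 78.20 MiB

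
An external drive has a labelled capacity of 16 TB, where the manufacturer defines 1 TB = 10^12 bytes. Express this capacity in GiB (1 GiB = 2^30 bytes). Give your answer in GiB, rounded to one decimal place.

16 TB = 16 × 10^12 bytes = 16,000,000,000,000 bytes
1 GiB = 2^30 bytes = 1,073,741,824 bytes
16,000,000,000,000 / 1,073,741,824 = 14,901.2 GiB

14,901.2 GiB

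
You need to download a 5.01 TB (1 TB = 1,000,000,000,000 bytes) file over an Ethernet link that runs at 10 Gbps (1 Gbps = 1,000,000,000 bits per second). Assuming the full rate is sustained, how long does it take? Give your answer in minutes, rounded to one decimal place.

66.8 minutes

5.01 TB = 5,010,000,000,000 bytes = 40,080,000,000,000 bits
10 Gbps = 10,000,000,000 bits/s
time = 40,080,000,000,000 / 10,000,000,000 = 4,008.00 s
4,008.00 s / 60 = 66.8 minutes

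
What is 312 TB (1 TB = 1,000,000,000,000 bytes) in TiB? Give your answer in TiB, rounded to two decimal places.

283.76 TiB

312 TB = 312 × 10^12 bytes = 312,000,000,000,000 bytes
1 TiB = 2^40 bytes = 1,099,511,627,776 bytes
312,000,000,000,000 / 1,099,511,627,776 = 283.76 TiB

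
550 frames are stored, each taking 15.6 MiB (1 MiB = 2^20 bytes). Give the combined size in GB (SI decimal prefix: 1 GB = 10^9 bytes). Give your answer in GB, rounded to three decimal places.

Total = 550 × 15.6 MiB = 8580 MiB
= 8580 × 1,048,576 bytes = 8,996,782,080 bytes
1 GB = 1,000,000,000 bytes
8,996,782,080 / 1,000,000,000 = 8.997 GB

8.997 GB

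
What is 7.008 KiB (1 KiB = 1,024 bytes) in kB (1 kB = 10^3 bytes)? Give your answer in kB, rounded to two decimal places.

7.008 KiB × 1,024 bytes/KiB = 7,176.192 bytes
1 kB = 1,000 bytes
7,176.192 / 1,000 = 7.18 kB

7.18 kB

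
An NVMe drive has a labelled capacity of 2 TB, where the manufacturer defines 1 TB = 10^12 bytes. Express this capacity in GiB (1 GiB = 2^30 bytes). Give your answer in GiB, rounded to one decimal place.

1,862.6 GiB

2 TB × 1,000,000,000,000 bytes/TB = 2,000,000,000,000 bytes
1 GiB = 1,073,741,824 bytes
2,000,000,000,000 / 1,073,741,824 = 1,862.6 GiB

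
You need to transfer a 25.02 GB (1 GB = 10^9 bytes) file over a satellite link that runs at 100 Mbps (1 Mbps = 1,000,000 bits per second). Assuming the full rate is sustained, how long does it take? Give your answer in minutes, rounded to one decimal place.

33.4 minutes

25.02 GB = 25,020,000,000 bytes = 200,160,000,000 bits
100 Mbps = 100,000,000 bits/s
time = 200,160,000,000 / 100,000,000 = 2,001.60 s
2,001.60 s / 60 = 33.4 minutes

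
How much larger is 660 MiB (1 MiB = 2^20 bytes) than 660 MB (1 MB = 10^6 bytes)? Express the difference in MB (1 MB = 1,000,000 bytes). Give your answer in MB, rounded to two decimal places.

660 MiB = 660 × 1,048,576 = 692,060,160 bytes
660 MB = 660 × 1,000,000 = 660,000,000 bytes
difference = 32,060,160 bytes
32,060,160 / 1,000,000 = 32.06 MB

32.06 MB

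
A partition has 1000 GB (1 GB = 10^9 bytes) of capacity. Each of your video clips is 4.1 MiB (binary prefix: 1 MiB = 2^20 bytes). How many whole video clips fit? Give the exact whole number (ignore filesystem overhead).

232,603

Capacity: 1000 GB = 1,000,000,000,000 bytes
Per item: 4.1 MiB = 4,299,161.6 bytes
⌊1,000,000,000,000 / 4,299,161.6⌋ = 232,603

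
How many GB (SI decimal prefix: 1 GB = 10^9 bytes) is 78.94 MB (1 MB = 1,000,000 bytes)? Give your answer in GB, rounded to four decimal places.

78.94 MB = 78.94 × 10^6 bytes = 78,940,000 bytes
1 GB = 1,000,000,000 bytes
78,940,000 / 1,000,000,000 = 0.0789 GB

0.0789 GB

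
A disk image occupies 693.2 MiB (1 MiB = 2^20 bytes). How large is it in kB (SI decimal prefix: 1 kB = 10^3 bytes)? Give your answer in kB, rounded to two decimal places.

726,872.88 kB

693.2 MiB = 693.2 × 2^20 bytes = 726,872,883.2 bytes
1 kB = 1,000 bytes
726,872,883.2 / 1,000 = 726,872.88 kB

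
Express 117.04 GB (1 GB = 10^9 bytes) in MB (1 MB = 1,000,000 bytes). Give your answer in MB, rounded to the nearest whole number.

117.04 GB × 1,000,000,000 bytes/GB = 117,040,000,000 bytes
1 MB = 1,000,000 bytes
117,040,000,000 / 1,000,000 = 117,040 MB

117,040 MB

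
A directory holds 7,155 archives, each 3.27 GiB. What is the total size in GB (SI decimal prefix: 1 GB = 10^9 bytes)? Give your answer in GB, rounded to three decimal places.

Total = 7,155 × 3.27 GiB = 23396.85 GiB
= 23396.85 × 1,073,741,824 bytes = 25,122,176,394,854.4 bytes
1 GB = 1,000,000,000 bytes
25,122,176,394,854.4 / 1,000,000,000 = 25,122.176 GB

25,122.176 GB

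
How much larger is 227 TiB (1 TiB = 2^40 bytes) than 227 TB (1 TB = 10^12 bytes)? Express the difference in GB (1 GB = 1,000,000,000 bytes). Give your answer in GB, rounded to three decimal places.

227 TiB = 227 × 1,099,511,627,776 = 249,589,139,505,152 bytes
227 TB = 227 × 1,000,000,000,000 = 227,000,000,000,000 bytes
difference = 22,589,139,505,152 bytes
22,589,139,505,152 / 1,000,000,000 = 22,589.140 GB

22,589.140 GB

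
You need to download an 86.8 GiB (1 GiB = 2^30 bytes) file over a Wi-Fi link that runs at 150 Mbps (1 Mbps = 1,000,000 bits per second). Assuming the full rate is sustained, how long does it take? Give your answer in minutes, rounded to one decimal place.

86.8 GiB = 93,200,790,323.2 bytes = 745,606,322,585.6 bits
150 Mbps = 150,000,000 bits/s
time = 745,606,322,585.6 / 150,000,000 = 4,970.71 s
4,970.71 s / 60 = 82.8 minutes

82.8 minutes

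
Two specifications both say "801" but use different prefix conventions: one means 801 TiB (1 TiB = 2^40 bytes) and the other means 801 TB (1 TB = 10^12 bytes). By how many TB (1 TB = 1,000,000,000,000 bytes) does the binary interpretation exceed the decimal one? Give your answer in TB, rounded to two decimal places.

801 TiB = 801 × 1,099,511,627,776 = 880,708,813,848,576 bytes
801 TB = 801 × 1,000,000,000,000 = 801,000,000,000,000 bytes
difference = 79,708,813,848,576 bytes
79,708,813,848,576 / 1,000,000,000,000 = 79.71 TB

79.71 TB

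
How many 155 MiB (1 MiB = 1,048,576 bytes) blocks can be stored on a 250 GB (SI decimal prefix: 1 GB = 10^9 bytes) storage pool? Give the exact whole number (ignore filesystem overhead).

1,538

Capacity: 250 GB = 250,000,000,000 bytes
Per item: 155 MiB = 162,529,280 bytes
⌊250,000,000,000 / 162,529,280⌋ = 1,538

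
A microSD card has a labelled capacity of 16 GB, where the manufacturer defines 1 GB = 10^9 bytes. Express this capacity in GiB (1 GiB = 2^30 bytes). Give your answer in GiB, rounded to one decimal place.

16 GB = 16 × 10^9 bytes = 16,000,000,000 bytes
1 GiB = 1,073,741,824 bytes
16,000,000,000 / 1,073,741,824 = 14.9 GiB

14.9 GiB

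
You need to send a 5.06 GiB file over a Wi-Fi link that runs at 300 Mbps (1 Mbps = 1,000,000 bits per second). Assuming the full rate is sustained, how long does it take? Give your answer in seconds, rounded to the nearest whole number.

5.06 GiB = 5,433,133,629.44 bytes = 43,465,069,035.52 bits
300 Mbps = 300,000,000 bits/s
time = 43,465,069,035.52 / 300,000,000 = 145 s

145 seconds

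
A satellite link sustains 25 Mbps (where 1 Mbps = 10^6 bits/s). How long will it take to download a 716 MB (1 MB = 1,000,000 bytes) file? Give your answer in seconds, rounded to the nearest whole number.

229 seconds

716 MB = 716,000,000 bytes = 5,728,000,000 bits
25 Mbps = 25,000,000 bits/s
time = 5,728,000,000 / 25,000,000 = 229 s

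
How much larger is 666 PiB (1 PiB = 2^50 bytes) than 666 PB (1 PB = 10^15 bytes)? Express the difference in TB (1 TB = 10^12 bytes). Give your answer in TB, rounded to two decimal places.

666 PiB = 666 × 1,125,899,906,842,624 = 749,849,337,957,187,584 bytes
666 PB = 666 × 1,000,000,000,000,000 = 666,000,000,000,000,000 bytes
difference = 83,849,337,957,187,584 bytes
83,849,337,957,187,584 / 1,000,000,000,000 = 83,849.34 TB

83,849.34 TB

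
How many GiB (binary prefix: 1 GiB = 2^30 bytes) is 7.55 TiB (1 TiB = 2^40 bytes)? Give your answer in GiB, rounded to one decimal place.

7.55 TiB × 1,099,511,627,776 bytes/TiB = 8,301,312,789,708.8 bytes
1 GiB = 1,073,741,824 bytes
8,301,312,789,708.8 / 1,073,741,824 = 7,731.2 GiB

7,731.2 GiB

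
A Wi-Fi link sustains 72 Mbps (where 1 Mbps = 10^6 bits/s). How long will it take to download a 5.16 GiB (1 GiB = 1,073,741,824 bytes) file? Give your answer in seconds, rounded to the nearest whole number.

5.16 GiB = 5,540,507,811.84 bytes = 44,324,062,494.72 bits
72 Mbps = 72,000,000 bits/s
time = 44,324,062,494.72 / 72,000,000 = 616 s

616 seconds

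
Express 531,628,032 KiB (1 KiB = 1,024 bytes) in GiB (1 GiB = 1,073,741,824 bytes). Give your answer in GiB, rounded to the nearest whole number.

531,628,032 KiB × 1,024 bytes/KiB = 544,387,104,768 bytes
1 GiB = 2^30 bytes = 1,073,741,824 bytes
544,387,104,768 / 1,073,741,824 = 507 GiB

507 GiB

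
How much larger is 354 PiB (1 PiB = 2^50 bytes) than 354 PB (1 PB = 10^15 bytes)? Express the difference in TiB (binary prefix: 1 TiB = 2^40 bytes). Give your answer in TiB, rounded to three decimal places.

354 PiB = 354 × 1,125,899,906,842,624 = 398,568,567,022,288,896 bytes
354 PB = 354 × 1,000,000,000,000,000 = 354,000,000,000,000,000 bytes
difference = 44,568,567,022,288,896 bytes
44,568,567,022,288,896 / 1,099,511,627,776 = 40,534.876 TiB

40,534.876 TiB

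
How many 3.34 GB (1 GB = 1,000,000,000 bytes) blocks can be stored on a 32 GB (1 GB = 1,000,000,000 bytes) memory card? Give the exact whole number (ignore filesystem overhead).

9

Capacity: 32 GB = 32,000,000,000 bytes
Per item: 3.34 GB = 3,340,000,000 bytes
⌊32,000,000,000 / 3,340,000,000⌋ = 9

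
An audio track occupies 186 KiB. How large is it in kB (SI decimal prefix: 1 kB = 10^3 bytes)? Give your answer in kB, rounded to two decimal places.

186 KiB = 186 × 2^10 bytes = 190,464 bytes
1 kB = 1,000 bytes
190,464 / 1,000 = 190.46 kB

190.46 kB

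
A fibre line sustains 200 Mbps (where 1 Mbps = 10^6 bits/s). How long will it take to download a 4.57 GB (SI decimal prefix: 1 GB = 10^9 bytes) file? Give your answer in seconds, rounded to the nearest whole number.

183 seconds

4.57 GB = 4,570,000,000 bytes = 36,560,000,000 bits
200 Mbps = 200,000,000 bits/s
time = 36,560,000,000 / 200,000,000 = 183 s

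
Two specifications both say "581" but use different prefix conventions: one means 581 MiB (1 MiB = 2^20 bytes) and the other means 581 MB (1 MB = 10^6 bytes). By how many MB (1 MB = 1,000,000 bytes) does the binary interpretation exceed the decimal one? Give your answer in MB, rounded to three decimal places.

28.223 MB

581 MiB = 581 × 1,048,576 = 609,222,656 bytes
581 MB = 581 × 1,000,000 = 581,000,000 bytes
difference = 28,222,656 bytes
28,222,656 / 1,000,000 = 28.223 MB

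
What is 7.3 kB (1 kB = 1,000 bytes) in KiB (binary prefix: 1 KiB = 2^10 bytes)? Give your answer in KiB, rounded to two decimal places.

7.3 kB × 1,000 bytes/kB = 7,300 bytes
1 KiB = 2^10 bytes = 1,024 bytes
7,300 / 1,024 = 7.13 KiB

7.13 KiB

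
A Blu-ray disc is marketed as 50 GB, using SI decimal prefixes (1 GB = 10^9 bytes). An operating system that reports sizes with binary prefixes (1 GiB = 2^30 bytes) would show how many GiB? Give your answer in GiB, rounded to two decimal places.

50 GB = 50 × 10^9 bytes = 50,000,000,000 bytes
1 GiB = 2^30 bytes = 1,073,741,824 bytes
50,000,000,000 / 1,073,741,824 = 46.57 GiB

46.57 GiB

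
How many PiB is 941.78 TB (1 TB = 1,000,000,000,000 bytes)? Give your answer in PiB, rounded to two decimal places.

0.84 PiB

941.78 TB = 941.78 × 10^12 bytes = 941,780,000,000,000 bytes
1 PiB = 1,125,899,906,842,624 bytes
941,780,000,000,000 / 1,125,899,906,842,624 = 0.84 PiB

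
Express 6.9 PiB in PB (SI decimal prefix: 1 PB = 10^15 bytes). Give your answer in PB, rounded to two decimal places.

6.9 PiB = 6.9 × 2^50 bytes = 7,768,709,357,214,105.6 bytes
1 PB = 1,000,000,000,000,000 bytes
7,768,709,357,214,105.6 / 1,000,000,000,000,000 = 7.77 PB

7.77 PB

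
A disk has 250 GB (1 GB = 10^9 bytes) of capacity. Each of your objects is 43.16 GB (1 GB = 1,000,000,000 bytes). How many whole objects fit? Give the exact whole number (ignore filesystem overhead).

5

Capacity: 250 GB = 250,000,000,000 bytes
Per item: 43.16 GB = 43,160,000,000 bytes
⌊250,000,000,000 / 43,160,000,000⌋ = 5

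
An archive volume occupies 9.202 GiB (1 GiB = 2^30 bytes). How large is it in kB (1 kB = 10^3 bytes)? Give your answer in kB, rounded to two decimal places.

9,880,572.26 kB

9.202 GiB × 1,073,741,824 bytes/GiB = 9,880,572,264.448 bytes
1 kB = 10^3 bytes = 1,000 bytes
9,880,572,264.448 / 1,000 = 9,880,572.26 kB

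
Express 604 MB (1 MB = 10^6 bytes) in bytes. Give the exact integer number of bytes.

604 × 1,000,000 = 604,000,000 bytes  (1 MB = 10^6 bytes)

604,000,000 bytes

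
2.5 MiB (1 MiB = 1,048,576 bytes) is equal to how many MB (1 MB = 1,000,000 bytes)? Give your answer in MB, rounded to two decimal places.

2.62 MB

2.5 MiB = 2.5 × 2^20 bytes = 2,621,440 bytes
1 MB = 10^6 bytes = 1,000,000 bytes
2,621,440 / 1,000,000 = 2.62 MB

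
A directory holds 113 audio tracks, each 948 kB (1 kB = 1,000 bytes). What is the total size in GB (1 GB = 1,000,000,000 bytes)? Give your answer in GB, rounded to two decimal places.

0.11 GB

Total = 113 × 948 kB = 107,124 kB
= 107,124 × 1,000 bytes = 107,124,000 bytes
1 GB = 1,000,000,000 bytes
107,124,000 / 1,000,000,000 = 0.11 GB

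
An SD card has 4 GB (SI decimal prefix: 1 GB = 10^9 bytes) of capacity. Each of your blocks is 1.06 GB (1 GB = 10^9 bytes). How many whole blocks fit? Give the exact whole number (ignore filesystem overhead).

3

Capacity: 4 GB = 4,000,000,000 bytes
Per item: 1.06 GB = 1,060,000,000 bytes
⌊4,000,000,000 / 1,060,000,000⌋ = 3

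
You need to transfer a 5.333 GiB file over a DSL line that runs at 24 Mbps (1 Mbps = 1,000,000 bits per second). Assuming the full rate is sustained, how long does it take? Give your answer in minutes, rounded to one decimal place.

5.333 GiB = 5,726,265,147.392 bytes = 45,810,121,179.136 bits
24 Mbps = 24,000,000 bits/s
time = 45,810,121,179.136 / 24,000,000 = 1,908.76 s
1,908.76 s / 60 = 31.8 minutes

31.8 minutes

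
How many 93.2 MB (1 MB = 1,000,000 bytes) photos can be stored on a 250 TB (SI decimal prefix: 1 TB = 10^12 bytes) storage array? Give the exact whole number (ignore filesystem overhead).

Capacity: 250 TB = 250,000,000,000,000 bytes
Per item: 93.2 MB = 93,200,000 bytes
⌊250,000,000,000,000 / 93,200,000⌋ = 2,682,403

2,682,403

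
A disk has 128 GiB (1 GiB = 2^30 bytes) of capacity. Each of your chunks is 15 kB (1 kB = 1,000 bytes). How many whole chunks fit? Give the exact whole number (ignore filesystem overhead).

9,162,596

Capacity: 128 GiB = 137,438,953,472 bytes
Per item: 15 kB = 15,000 bytes
⌊137,438,953,472 / 15,000⌋ = 9,162,596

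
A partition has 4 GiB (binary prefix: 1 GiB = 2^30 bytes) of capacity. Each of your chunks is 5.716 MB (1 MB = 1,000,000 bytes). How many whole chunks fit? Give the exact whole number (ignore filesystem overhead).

751

Capacity: 4 GiB = 4,294,967,296 bytes
Per item: 5.716 MB = 5,716,000 bytes
⌊4,294,967,296 / 5,716,000⌋ = 751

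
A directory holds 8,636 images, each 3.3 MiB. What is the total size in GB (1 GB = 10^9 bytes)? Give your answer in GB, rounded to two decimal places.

Total = 8,636 × 3.3 MiB = 28498.8 MiB
= 28498.8 × 1,048,576 bytes = 29,883,157,708.8 bytes
1 GB = 1,000,000,000 bytes
29,883,157,708.8 / 1,000,000,000 = 29.88 GB

29.88 GB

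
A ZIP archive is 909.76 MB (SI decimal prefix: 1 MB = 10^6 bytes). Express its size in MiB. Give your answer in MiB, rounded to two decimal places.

867.61 MiB

909.76 MB × 1,000,000 bytes/MB = 909,760,000 bytes
1 MiB = 2^20 bytes = 1,048,576 bytes
909,760,000 / 1,048,576 = 867.61 MiB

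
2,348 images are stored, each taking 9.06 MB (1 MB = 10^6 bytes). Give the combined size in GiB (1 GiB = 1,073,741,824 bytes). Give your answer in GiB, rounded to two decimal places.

Total = 2,348 × 9.06 MB = 21272.88 MB
= 21272.88 × 1,000,000 bytes = 21,272,880,000 bytes
1 GiB = 1,073,741,824 bytes
21,272,880,000 / 1,073,741,824 = 19.81 GiB

19.81 GiB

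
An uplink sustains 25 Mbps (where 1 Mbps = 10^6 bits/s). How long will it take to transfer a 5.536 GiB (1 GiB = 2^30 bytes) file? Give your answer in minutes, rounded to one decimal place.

31.7 minutes

5.536 GiB = 5,944,234,737.664 bytes = 47,553,877,901.312 bits
25 Mbps = 25,000,000 bits/s
time = 47,553,877,901.312 / 25,000,000 = 1,902.16 s
1,902.16 s / 60 = 31.7 minutes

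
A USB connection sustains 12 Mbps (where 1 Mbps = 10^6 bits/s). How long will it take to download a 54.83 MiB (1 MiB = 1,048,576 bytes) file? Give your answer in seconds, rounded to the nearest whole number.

38 seconds

54.83 MiB = 57,493,422.08 bytes = 459,947,376.64 bits
12 Mbps = 12,000,000 bits/s
time = 459,947,376.64 / 12,000,000 = 38 s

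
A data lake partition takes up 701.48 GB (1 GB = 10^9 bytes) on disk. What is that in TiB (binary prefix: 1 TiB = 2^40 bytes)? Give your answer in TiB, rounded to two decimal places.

701.48 GB = 701.48 × 10^9 bytes = 701,480,000,000 bytes
1 TiB = 1,099,511,627,776 bytes
701,480,000,000 / 1,099,511,627,776 = 0.64 TiB

0.64 TiB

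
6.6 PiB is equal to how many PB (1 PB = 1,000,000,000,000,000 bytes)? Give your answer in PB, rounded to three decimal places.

7.431 PB

6.6 PiB × 1,125,899,906,842,624 bytes/PiB = 7,430,939,385,161,318.4 bytes
1 PB = 10^15 bytes = 1,000,000,000,000,000 bytes
7,430,939,385,161,318.4 / 1,000,000,000,000,000 = 7.431 PB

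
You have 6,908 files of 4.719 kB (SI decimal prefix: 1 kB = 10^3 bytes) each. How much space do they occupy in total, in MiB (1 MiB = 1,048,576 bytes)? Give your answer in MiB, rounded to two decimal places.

Total = 6,908 × 4.719 kB = 32598.852 kB
= 32598.852 × 1,000 bytes = 32,598,852 bytes
1 MiB = 1,048,576 bytes
32,598,852 / 1,048,576 = 31.09 MiB

31.09 MiB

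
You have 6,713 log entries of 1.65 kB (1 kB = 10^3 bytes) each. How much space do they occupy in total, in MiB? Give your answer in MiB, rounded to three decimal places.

10.563 MiB

Total = 6,713 × 1.65 kB = 11076.45 kB
= 11076.45 × 1,000 bytes = 11,076,450 bytes
1 MiB = 1,048,576 bytes
11,076,450 / 1,048,576 = 10.563 MiB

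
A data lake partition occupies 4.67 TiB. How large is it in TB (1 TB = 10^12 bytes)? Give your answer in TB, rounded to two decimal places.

5.13 TB

4.67 TiB = 4.67 × 2^40 bytes = 5,134,719,301,713.92 bytes
1 TB = 10^12 bytes = 1,000,000,000,000 bytes
5,134,719,301,713.92 / 1,000,000,000,000 = 5.13 TB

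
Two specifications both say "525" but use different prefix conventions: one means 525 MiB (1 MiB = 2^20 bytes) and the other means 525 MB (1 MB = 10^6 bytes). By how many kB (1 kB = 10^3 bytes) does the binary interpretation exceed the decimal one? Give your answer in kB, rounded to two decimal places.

25,502.40 kB

525 MiB = 525 × 1,048,576 = 550,502,400 bytes
525 MB = 525 × 1,000,000 = 525,000,000 bytes
difference = 25,502,400 bytes
25,502,400 / 1,000 = 25,502.40 kB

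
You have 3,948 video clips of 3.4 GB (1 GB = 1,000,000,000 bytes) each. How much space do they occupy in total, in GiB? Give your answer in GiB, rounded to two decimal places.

Total = 3,948 × 3.4 GB = 13423.2 GB
= 13423.2 × 1,000,000,000 bytes = 13,423,200,000,000 bytes
1 GiB = 1,073,741,824 bytes
13,423,200,000,000 / 1,073,741,824 = 12,501.33 GiB

12,501.33 GiB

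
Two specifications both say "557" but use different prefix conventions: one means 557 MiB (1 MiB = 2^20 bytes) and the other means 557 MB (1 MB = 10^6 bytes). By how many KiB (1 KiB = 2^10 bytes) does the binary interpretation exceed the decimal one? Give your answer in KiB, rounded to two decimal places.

557 MiB = 557 × 1,048,576 = 584,056,832 bytes
557 MB = 557 × 1,000,000 = 557,000,000 bytes
difference = 27,056,832 bytes
27,056,832 / 1,024 = 26,422.69 KiB

26,422.69 KiB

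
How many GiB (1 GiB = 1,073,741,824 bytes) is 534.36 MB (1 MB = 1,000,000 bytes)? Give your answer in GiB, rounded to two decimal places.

0.50 GiB

534.36 MB = 534.36 × 10^6 bytes = 534,360,000 bytes
1 GiB = 1,073,741,824 bytes
534,360,000 / 1,073,741,824 = 0.50 GiB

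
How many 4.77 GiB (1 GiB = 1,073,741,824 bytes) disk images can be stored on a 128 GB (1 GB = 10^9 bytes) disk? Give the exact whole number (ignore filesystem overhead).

24

Capacity: 128 GB = 128,000,000,000 bytes
Per item: 4.77 GiB = 5,121,748,500.48 bytes
⌊128,000,000,000 / 5,121,748,500.48⌋ = 24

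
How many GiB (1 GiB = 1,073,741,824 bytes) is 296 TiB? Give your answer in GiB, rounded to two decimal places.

303,104.00 GiB

296 TiB × 1,099,511,627,776 bytes/TiB = 325,455,441,821,696 bytes
1 GiB = 2^30 bytes = 1,073,741,824 bytes
325,455,441,821,696 / 1,073,741,824 = 303,104.00 GiB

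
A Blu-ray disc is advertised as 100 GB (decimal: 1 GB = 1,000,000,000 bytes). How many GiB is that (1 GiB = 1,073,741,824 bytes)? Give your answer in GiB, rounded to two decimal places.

93.13 GiB

100 GB = 100 × 10^9 bytes = 100,000,000,000 bytes
1 GiB = 2^30 bytes = 1,073,741,824 bytes
100,000,000,000 / 1,073,741,824 = 93.13 GiB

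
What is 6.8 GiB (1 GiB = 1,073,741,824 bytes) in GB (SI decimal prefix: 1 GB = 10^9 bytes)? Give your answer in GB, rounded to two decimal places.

7.30 GB

6.8 GiB = 6.8 × 2^30 bytes = 7,301,444,403.2 bytes
1 GB = 1,000,000,000 bytes
7,301,444,403.2 / 1,000,000,000 = 7.30 GB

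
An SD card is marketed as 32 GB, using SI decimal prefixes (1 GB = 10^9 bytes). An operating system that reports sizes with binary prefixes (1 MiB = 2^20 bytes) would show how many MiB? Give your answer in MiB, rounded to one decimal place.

30,517.6 MiB

32 GB = 32 × 10^9 bytes = 32,000,000,000 bytes
1 MiB = 2^20 bytes = 1,048,576 bytes
32,000,000,000 / 1,048,576 = 30,517.6 MiB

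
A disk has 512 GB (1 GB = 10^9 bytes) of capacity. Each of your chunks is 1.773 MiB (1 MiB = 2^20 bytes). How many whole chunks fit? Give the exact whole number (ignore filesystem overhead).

Capacity: 512 GB = 512,000,000,000 bytes
Per item: 1.773 MiB = 1,859,125.248 bytes
⌊512,000,000,000 / 1,859,125.248⌋ = 275,398

275,398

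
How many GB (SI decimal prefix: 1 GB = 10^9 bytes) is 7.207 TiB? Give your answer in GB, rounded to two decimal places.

7.207 TiB × 1,099,511,627,776 bytes/TiB = 7,924,180,301,381.632 bytes
1 GB = 1,000,000,000 bytes
7,924,180,301,381.632 / 1,000,000,000 = 7,924.18 GB

7,924.18 GB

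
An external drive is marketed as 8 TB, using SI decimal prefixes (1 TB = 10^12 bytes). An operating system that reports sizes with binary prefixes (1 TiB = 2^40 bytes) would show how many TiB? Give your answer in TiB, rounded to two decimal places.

8 TB × 1,000,000,000,000 bytes/TB = 8,000,000,000,000 bytes
1 TiB = 2^40 bytes = 1,099,511,627,776 bytes
8,000,000,000,000 / 1,099,511,627,776 = 7.28 TiB

7.28 TiB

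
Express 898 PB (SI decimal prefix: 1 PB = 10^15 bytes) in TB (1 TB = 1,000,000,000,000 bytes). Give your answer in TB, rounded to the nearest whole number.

898,000 TB

898 PB × 1,000,000,000,000,000 bytes/PB = 898,000,000,000,000,000 bytes
1 TB = 1,000,000,000,000 bytes
898,000,000,000,000,000 / 1,000,000,000,000 = 898,000 TB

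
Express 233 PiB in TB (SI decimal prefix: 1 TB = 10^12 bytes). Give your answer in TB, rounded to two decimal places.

233 PiB = 233 × 2^50 bytes = 262,334,678,294,331,392 bytes
1 TB = 1,000,000,000,000 bytes
262,334,678,294,331,392 / 1,000,000,000,000 = 262,334.68 TB

262,334.68 TB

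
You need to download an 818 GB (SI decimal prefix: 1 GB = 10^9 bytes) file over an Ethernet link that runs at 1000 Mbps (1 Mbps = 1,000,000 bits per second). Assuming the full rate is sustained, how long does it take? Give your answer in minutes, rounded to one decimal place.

818 GB = 818,000,000,000 bytes = 6,544,000,000,000 bits
1000 Mbps = 1,000,000,000 bits/s
time = 6,544,000,000,000 / 1,000,000,000 = 6,544.00 s
6,544.00 s / 60 = 109.1 minutes

109.1 minutes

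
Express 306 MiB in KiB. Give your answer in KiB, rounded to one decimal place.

313,344.0 KiB

306 MiB = 306 × 2^20 bytes = 320,864,256 bytes
1 KiB = 1,024 bytes
320,864,256 / 1,024 = 313,344.0 KiB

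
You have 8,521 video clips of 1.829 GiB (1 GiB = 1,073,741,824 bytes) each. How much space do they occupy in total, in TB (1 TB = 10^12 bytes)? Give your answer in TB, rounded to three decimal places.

16.734 TB

Total = 8,521 × 1.829 GiB = 15584.909 GiB
= 15584.909 × 1,073,741,824 bytes = 16,734,168,616,534.016 bytes
1 TB = 1,000,000,000,000 bytes
16,734,168,616,534.016 / 1,000,000,000,000 = 16.734 TB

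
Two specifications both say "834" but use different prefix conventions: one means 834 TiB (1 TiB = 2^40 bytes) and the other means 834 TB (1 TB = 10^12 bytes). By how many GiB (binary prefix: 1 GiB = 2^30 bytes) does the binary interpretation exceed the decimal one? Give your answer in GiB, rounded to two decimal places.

77,292.97 GiB

834 TiB = 834 × 1,099,511,627,776 = 916,992,697,565,184 bytes
834 TB = 834 × 1,000,000,000,000 = 834,000,000,000,000 bytes
difference = 82,992,697,565,184 bytes
82,992,697,565,184 / 1,073,741,824 = 77,292.97 GiB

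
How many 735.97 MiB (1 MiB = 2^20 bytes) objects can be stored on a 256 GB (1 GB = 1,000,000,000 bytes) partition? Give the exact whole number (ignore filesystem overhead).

Capacity: 256 GB = 256,000,000,000 bytes
Per item: 735.97 MiB = 771,720,478.72 bytes
⌊256,000,000,000 / 771,720,478.72⌋ = 331

331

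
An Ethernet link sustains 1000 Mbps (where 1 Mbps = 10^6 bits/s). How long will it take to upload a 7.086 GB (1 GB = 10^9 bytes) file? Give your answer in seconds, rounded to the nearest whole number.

57 seconds

7.086 GB = 7,086,000,000 bytes = 56,688,000,000 bits
1000 Mbps = 1,000,000,000 bits/s
time = 56,688,000,000 / 1,000,000,000 = 57 s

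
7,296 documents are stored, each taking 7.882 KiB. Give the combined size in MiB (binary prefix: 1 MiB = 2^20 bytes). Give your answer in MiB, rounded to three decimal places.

56.159 MiB

Total = 7,296 × 7.882 KiB = 57507.072 KiB
= 57507.072 × 1,024 bytes = 58,887,241.728 bytes
1 MiB = 1,048,576 bytes
58,887,241.728 / 1,048,576 = 56.159 MiB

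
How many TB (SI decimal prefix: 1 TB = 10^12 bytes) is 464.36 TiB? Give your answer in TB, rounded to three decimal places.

464.36 TiB = 464.36 × 2^40 bytes = 510,569,219,474,063.36 bytes
1 TB = 10^12 bytes = 1,000,000,000,000 bytes
510,569,219,474,063.36 / 1,000,000,000,000 = 510.569 TB

510.569 TB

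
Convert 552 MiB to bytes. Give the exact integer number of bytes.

578,813,952 bytes

552 × 1,048,576 = 578,813,952 bytes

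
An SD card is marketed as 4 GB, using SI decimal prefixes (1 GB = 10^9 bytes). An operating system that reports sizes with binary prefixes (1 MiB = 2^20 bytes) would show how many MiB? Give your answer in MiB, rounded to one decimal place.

3,814.7 MiB

4 GB × 1,000,000,000 bytes/GB = 4,000,000,000 bytes
1 MiB = 2^20 bytes = 1,048,576 bytes
4,000,000,000 / 1,048,576 = 3,814.7 MiB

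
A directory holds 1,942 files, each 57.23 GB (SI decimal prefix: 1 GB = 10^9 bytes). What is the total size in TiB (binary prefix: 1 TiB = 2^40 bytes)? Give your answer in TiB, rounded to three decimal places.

101.082 TiB

Total = 1,942 × 57.23 GB = 111140.66 GB
= 111140.66 × 1,000,000,000 bytes = 111,140,660,000,000 bytes
1 TiB = 1,099,511,627,776 bytes
111,140,660,000,000 / 1,099,511,627,776 = 101.082 TiB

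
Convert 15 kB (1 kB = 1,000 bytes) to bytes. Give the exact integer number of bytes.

15,000 bytes

15 × 1,000 = 15,000 bytes  (1 kB = 10^3 bytes)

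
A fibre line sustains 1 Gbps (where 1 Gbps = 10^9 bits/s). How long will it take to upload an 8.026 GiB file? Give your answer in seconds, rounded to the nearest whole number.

69 seconds

8.026 GiB = 8,617,851,879.424 bytes = 68,942,815,035.392 bits
1 Gbps = 1,000,000,000 bits/s
time = 68,942,815,035.392 / 1,000,000,000 = 69 s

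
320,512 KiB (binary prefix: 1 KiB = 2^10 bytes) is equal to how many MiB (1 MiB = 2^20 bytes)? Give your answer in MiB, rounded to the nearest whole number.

313 MiB

320,512 KiB = 320,512 × 2^10 bytes = 328,204,288 bytes
1 MiB = 1,048,576 bytes
328,204,288 / 1,048,576 = 313 MiB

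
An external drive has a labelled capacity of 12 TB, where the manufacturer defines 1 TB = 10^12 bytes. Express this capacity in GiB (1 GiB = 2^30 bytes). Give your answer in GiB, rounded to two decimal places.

12 TB = 12 × 10^12 bytes = 12,000,000,000,000 bytes
1 GiB = 1,073,741,824 bytes
12,000,000,000,000 / 1,073,741,824 = 11,175.87 GiB

11,175.87 GiB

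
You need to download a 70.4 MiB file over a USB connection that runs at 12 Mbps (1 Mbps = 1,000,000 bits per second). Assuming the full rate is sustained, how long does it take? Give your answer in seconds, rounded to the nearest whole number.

70.4 MiB = 73,819,750.4 bytes = 590,558,003.2 bits
12 Mbps = 12,000,000 bits/s
time = 590,558,003.2 / 12,000,000 = 49 s

49 seconds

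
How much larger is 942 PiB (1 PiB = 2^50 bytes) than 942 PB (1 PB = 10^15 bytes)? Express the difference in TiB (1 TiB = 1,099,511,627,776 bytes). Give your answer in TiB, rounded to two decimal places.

107,863.99 TiB

942 PiB = 942 × 1,125,899,906,842,624 = 1,060,597,712,245,751,808 bytes
942 PB = 942 × 1,000,000,000,000,000 = 942,000,000,000,000,000 bytes
difference = 118,597,712,245,751,808 bytes
118,597,712,245,751,808 / 1,099,511,627,776 = 107,863.99 TiB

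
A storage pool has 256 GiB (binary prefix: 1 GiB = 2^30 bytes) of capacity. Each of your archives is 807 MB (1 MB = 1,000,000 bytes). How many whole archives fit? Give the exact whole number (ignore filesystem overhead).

340

Capacity: 256 GiB = 274,877,906,944 bytes
Per item: 807 MB = 807,000,000 bytes
⌊274,877,906,944 / 807,000,000⌋ = 340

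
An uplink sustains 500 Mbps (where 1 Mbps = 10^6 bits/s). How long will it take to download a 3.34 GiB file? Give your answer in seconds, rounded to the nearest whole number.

57 seconds

3.34 GiB = 3,586,297,692.16 bytes = 28,690,381,537.28 bits
500 Mbps = 500,000,000 bits/s
time = 28,690,381,537.28 / 500,000,000 = 57 s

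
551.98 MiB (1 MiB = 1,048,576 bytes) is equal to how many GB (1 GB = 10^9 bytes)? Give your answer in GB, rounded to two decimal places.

551.98 MiB = 551.98 × 2^20 bytes = 578,792,980.48 bytes
1 GB = 1,000,000,000 bytes
578,792,980.48 / 1,000,000,000 = 0.58 GB

0.58 GB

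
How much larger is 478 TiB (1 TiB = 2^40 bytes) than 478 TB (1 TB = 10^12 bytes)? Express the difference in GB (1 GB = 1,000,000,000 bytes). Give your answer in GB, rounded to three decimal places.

478 TiB = 478 × 1,099,511,627,776 = 525,566,558,076,928 bytes
478 TB = 478 × 1,000,000,000,000 = 478,000,000,000,000 bytes
difference = 47,566,558,076,928 bytes
47,566,558,076,928 / 1,000,000,000 = 47,566.558 GB

47,566.558 GB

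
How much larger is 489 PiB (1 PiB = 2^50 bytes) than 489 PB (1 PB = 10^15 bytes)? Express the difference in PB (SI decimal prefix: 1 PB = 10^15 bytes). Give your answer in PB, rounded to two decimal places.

489 PiB = 489 × 1,125,899,906,842,624 = 550,565,054,446,043,136 bytes
489 PB = 489 × 1,000,000,000,000,000 = 489,000,000,000,000,000 bytes
difference = 61,565,054,446,043,136 bytes
61,565,054,446,043,136 / 1,000,000,000,000,000 = 61.57 PB

61.57 PB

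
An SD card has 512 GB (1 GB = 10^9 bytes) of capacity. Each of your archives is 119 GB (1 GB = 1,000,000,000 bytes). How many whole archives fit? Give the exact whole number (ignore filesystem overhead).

Capacity: 512 GB = 512,000,000,000 bytes
Per item: 119 GB = 119,000,000,000 bytes
⌊512,000,000,000 / 119,000,000,000⌋ = 4

4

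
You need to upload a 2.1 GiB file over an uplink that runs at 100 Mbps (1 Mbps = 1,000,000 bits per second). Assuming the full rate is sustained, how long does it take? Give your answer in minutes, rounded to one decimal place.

2.1 GiB = 2,254,857,830.4 bytes = 18,038,862,643.2 bits
100 Mbps = 100,000,000 bits/s
time = 18,038,862,643.2 / 100,000,000 = 180.39 s
180.39 s / 60 = 3.0 minutes

3.0 minutes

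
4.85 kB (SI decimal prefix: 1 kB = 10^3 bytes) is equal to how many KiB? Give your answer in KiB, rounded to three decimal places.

4.736 KiB

4.85 kB × 1,000 bytes/kB = 4,850 bytes
1 KiB = 1,024 bytes
4,850 / 1,024 = 4.736 KiB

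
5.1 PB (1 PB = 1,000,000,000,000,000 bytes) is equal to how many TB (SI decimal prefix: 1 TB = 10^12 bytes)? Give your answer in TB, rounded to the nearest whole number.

5.1 PB × 1,000,000,000,000,000 bytes/PB = 5,100,000,000,000,000 bytes
1 TB = 1,000,000,000,000 bytes
5,100,000,000,000,000 / 1,000,000,000,000 = 5,100 TB

5,100 TB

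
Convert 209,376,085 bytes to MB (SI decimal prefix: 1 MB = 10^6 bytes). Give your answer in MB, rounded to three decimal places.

209,376,085 bytes given.
1 MB = 1,000,000 bytes
209,376,085 / 1,000,000 = 209.376 MB

209.376 MB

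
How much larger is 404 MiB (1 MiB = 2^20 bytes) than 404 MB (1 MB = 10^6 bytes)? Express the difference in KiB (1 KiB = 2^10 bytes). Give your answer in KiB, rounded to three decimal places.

404 MiB = 404 × 1,048,576 = 423,624,704 bytes
404 MB = 404 × 1,000,000 = 404,000,000 bytes
difference = 19,624,704 bytes
19,624,704 / 1,024 = 19,164.750 KiB

19,164.750 KiB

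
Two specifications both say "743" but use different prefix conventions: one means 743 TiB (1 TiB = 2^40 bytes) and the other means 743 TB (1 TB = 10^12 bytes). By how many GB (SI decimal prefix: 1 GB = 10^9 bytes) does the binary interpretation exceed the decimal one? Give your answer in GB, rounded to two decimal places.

73,937.14 GB

743 TiB = 743 × 1,099,511,627,776 = 816,937,139,437,568 bytes
743 TB = 743 × 1,000,000,000,000 = 743,000,000,000,000 bytes
difference = 73,937,139,437,568 bytes
73,937,139,437,568 / 1,000,000,000 = 73,937.14 GB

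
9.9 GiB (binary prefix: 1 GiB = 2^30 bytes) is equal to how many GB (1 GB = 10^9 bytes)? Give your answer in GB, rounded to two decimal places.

10.63 GB

9.9 GiB × 1,073,741,824 bytes/GiB = 10,630,044,057.6 bytes
1 GB = 1,000,000,000 bytes
10,630,044,057.6 / 1,000,000,000 = 10.63 GB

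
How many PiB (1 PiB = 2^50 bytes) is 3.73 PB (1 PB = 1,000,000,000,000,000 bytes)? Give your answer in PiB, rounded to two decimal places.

3.73 PB × 1,000,000,000,000,000 bytes/PB = 3,730,000,000,000,000 bytes
1 PiB = 2^50 bytes = 1,125,899,906,842,624 bytes
3,730,000,000,000,000 / 1,125,899,906,842,624 = 3.31 PiB

3.31 PiB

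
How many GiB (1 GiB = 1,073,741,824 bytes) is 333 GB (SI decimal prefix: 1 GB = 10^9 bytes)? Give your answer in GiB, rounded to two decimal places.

310.13 GiB

333 GB × 1,000,000,000 bytes/GB = 333,000,000,000 bytes
1 GiB = 2^30 bytes = 1,073,741,824 bytes
333,000,000,000 / 1,073,741,824 = 310.13 GiB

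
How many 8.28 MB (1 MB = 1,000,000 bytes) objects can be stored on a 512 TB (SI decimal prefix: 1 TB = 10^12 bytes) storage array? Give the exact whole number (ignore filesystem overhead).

Capacity: 512 TB = 512,000,000,000,000 bytes
Per item: 8.28 MB = 8,280,000 bytes
⌊512,000,000,000,000 / 8,280,000⌋ = 61,835,748

61,835,748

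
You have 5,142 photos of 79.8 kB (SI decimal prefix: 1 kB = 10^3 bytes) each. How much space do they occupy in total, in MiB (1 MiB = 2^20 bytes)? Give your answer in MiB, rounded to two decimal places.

Total = 5,142 × 79.8 kB = 410331.6 kB
= 410331.6 × 1,000 bytes = 410,331,600 bytes
1 MiB = 1,048,576 bytes
410,331,600 / 1,048,576 = 391.32 MiB

391.32 MiB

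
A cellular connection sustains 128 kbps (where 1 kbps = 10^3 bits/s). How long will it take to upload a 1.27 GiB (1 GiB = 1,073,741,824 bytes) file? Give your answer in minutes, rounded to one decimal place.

1.27 GiB = 1,363,652,116.48 bytes = 10,909,216,931.84 bits
128 kbps = 128,000 bits/s
time = 10,909,216,931.84 / 128,000 = 85,228.26 s
85,228.26 s / 60 = 1,420.5 minutes

1,420.5 minutes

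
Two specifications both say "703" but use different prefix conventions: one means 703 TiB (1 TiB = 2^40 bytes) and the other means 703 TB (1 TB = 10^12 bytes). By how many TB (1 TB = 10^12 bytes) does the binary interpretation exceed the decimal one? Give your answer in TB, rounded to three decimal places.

703 TiB = 703 × 1,099,511,627,776 = 772,956,674,326,528 bytes
703 TB = 703 × 1,000,000,000,000 = 703,000,000,000,000 bytes
difference = 69,956,674,326,528 bytes
69,956,674,326,528 / 1,000,000,000,000 = 69.957 TB

69.957 TB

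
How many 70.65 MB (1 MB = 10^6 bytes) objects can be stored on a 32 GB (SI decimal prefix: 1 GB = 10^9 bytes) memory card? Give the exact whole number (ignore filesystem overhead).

Capacity: 32 GB = 32,000,000,000 bytes
Per item: 70.65 MB = 70,650,000 bytes
⌊32,000,000,000 / 70,650,000⌋ = 452

452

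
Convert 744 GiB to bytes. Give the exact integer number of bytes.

798,863,917,056 bytes

744 × 1,073,741,824 = 798,863,917,056 bytes  (1 GiB = 2^30 bytes)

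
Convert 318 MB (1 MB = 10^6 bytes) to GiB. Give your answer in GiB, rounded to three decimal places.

0.296 GiB

318 MB = 318 × 10^6 bytes = 318,000,000 bytes
1 GiB = 2^30 bytes = 1,073,741,824 bytes
318,000,000 / 1,073,741,824 = 0.296 GiB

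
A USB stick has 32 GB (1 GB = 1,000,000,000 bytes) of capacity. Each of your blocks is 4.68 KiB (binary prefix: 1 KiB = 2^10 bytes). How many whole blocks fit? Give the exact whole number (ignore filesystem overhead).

6,677,350

Capacity: 32 GB = 32,000,000,000 bytes
Per item: 4.68 KiB = 4,792.32 bytes
⌊32,000,000,000 / 4,792.32⌋ = 6,677,350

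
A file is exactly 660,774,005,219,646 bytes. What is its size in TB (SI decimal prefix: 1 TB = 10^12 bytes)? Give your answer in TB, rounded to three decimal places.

660.774 TB

660,774,005,219,646 bytes given.
1 TB = 1,000,000,000,000 bytes
660,774,005,219,646 / 1,000,000,000,000 = 660.774 TB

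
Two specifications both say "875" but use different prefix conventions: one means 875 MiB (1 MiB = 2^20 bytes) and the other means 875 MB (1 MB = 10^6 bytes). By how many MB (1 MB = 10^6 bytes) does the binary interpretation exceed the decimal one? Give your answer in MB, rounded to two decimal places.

42.50 MB

875 MiB = 875 × 1,048,576 = 917,504,000 bytes
875 MB = 875 × 1,000,000 = 875,000,000 bytes
difference = 42,504,000 bytes
42,504,000 / 1,000,000 = 42.50 MB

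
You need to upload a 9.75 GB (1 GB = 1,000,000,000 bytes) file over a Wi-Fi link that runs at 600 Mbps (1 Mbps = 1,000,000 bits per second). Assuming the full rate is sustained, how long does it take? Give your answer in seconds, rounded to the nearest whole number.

130 seconds

9.75 GB = 9,750,000,000 bytes = 78,000,000,000 bits
600 Mbps = 600,000,000 bits/s
time = 78,000,000,000 / 600,000,000 = 130 s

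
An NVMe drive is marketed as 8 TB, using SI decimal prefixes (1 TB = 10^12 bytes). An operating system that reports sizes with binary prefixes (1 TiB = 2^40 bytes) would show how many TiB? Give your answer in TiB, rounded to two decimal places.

8 TB × 1,000,000,000,000 bytes/TB = 8,000,000,000,000 bytes
1 TiB = 2^40 bytes = 1,099,511,627,776 bytes
8,000,000,000,000 / 1,099,511,627,776 = 7.28 TiB

7.28 TiB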